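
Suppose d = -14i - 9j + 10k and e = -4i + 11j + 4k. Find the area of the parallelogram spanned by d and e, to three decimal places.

240.150

i: (-9)·4 - 10·11 = -36 - 110 = -146
j: 10·(-4) - (-14)·4 = -40 - (-56) = 16
k: (-14)·11 - (-9)·(-4) = -154 - 36 = -190
d × e = (-146, 16, -190)
|d × e| = √((-146)² + 16² + (-190)²) = √57672 ≈ 240.1500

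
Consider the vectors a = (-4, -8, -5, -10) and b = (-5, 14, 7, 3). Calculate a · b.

-157

a · b = (-4)·(-5) + (-8)·14 + (-5)·7 + (-10)·3 = 20 - 112 - 35 - 30 = -157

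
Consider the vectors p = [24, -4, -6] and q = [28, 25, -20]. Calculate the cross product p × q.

i: (-4)·(-20) - (-6)·25 = 80 - (-150) = 230
j: (-6)·28 - 24·(-20) = -168 - (-480) = 312
k: 24·25 - (-4)·28 = 600 - (-112) = 712
p × q = (230, 312, 712)

(230, 312, 712)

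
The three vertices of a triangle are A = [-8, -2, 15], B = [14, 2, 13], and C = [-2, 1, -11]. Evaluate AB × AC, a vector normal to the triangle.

AB = (22, 4, -2)
AC = (6, 3, -26)
i: 4·(-26) - (-2)·3 = -104 - (-6) = -98
j: (-2)·6 - 22·(-26) = -12 - (-572) = 560
k: 22·3 - 4·6 = 66 - 24 = 42
AB × AC = (-98, 560, 42)

(-98, 560, 42)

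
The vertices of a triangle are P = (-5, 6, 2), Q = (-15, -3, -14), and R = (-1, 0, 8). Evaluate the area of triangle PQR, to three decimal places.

PQ = (-10, -9, -16),  PR = (4, -6, 6)
i: (-9)·6 - (-16)·(-6) = -54 - 96 = -150
j: (-16)·4 - (-10)·6 = -64 - (-60) = -4
k: (-10)·(-6) - (-9)·4 = 60 - (-36) = 96
PQ × PR = (-150, -4, 96)
|PQ × PR| = √31732 ≈ 178.1348
area = ½ · 178.1348 ≈ 89.067

89.067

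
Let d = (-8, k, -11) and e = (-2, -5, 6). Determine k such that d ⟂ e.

d · e = (-8)·(-2) + k·(-5) + (-11)·6 = -50 - 5k
Set equal to 0: -5k = 50, so k = -10.

-10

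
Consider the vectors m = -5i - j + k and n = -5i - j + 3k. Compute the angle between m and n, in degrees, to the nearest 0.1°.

m · n = (-5)·(-5) + (-1)·(-1) + 1·3 = 25 + 1 + 3 = 29
|m|² = 25 + 1 + 1 = 27,  |m| = √27 ≈ 5.196152
|n|² = 25 + 1 + 9 = 35,  |n| = √35 ≈ 5.916080
cos θ = 29 / (5.196152 · 5.916080) ≈ 0.94337
θ = arccos(0.94337) ≈ 19.4°

19.4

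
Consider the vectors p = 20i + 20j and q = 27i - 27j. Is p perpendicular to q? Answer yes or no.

yes

p · q = 20·27 + 20·(-27) = 540 - 540 = 0
Zero, so the vectors are orthogonal.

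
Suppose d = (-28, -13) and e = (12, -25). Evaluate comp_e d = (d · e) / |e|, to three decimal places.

-0.397

d · e = (-28)·12 + (-13)·(-25) = -336 + 325 = -11
|e| = √(144 + 625) = √769 ≈ 27.7308
comp_e d = -11 / √769 ≈ -0.397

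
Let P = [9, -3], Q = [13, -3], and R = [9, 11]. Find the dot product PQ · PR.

PQ = Q − P = (4, 0)
PR = R − P = (0, 14)
PQ · PR = 4·0 + 0·14 = 0 + 0 = 0

0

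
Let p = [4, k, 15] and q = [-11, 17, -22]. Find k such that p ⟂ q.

22

p · q = 4·(-11) + k·17 + 15·(-22) = -374 + 17k
Set equal to 0: 17k = 374, so k = 22.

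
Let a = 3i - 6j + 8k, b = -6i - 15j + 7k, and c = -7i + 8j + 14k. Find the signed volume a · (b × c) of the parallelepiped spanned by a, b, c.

-2232

b × c:
i: (-15)·14 - 7·8 = -210 - 56 = -266
j: 7·(-7) - (-6)·14 = -49 - (-84) = 35
k: (-6)·8 - (-15)·(-7) = -48 - 105 = -153
b × c = (-266, 35, -153)
a · (b × c) = 3·(-266) + (-6)·35 + 8·(-153) = -798 - 210 - 1224 = -2232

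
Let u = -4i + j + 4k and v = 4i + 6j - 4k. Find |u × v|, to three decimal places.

39.598

i: 1·(-4) - 4·6 = -4 - 24 = -28
j: 4·4 - (-4)·(-4) = 16 - 16 = 0
k: (-4)·6 - 1·4 = -24 - 4 = -28
u × v = (-28, 0, -28)
|u × v| = √((-28)² + 0² + (-28)²) = √1568 ≈ 39.5980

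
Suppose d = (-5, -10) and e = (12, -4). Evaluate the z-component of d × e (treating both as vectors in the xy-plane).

140

(-5)·(-4) - (-10)·12 = 20 - (-120) = 140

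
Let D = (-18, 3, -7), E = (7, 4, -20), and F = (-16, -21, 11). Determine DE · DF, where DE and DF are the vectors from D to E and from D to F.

DE = E − D = (25, 1, -13)
DF = F − D = (2, -24, 18)
DE · DF = 25·2 + 1·(-24) + (-13)·18 = 50 - 24 - 234 = -208

-208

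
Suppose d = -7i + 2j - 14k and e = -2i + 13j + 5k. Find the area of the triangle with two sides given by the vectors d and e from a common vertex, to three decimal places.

110.002

i: 2·5 - (-14)·13 = 10 - (-182) = 192
j: (-14)·(-2) - (-7)·5 = 28 - (-35) = 63
k: (-7)·13 - 2·(-2) = -91 - (-4) = -87
d × e = (192, 63, -87)
|d × e| = √(192² + 63² + (-87)²) = √48402 ≈ 220.0045
area = ½ · 220.0045 ≈ 110.002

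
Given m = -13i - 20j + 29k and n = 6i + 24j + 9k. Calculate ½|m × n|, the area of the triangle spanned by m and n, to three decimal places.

i: (-20)·9 - 29·24 = -180 - 696 = -876
j: 29·6 - (-13)·9 = 174 - (-117) = 291
k: (-13)·24 - (-20)·6 = -312 - (-120) = -192
m × n = (-876, 291, -192)
|m × n| = √((-876)² + 291² + (-192)²) = √888921 ≈ 942.8261
area = ½ · 942.8261 ≈ 471.413

471.413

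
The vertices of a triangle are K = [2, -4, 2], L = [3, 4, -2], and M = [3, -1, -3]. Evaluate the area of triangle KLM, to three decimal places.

14.230

KL = (1, 8, -4),  KM = (1, 3, -5)
i: 8·(-5) - (-4)·3 = -40 - (-12) = -28
j: (-4)·1 - 1·(-5) = -4 - (-5) = 1
k: 1·3 - 8·1 = 3 - 8 = -5
KL × KM = (-28, 1, -5)
|KL × KM| = √810 ≈ 28.4605
area = ½ · 28.4605 ≈ 14.230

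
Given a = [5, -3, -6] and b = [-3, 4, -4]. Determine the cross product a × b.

i: (-3)·(-4) - (-6)·4 = 12 - (-24) = 36
j: (-6)·(-3) - 5·(-4) = 18 - (-20) = 38
k: 5·4 - (-3)·(-3) = 20 - 9 = 11
a × b = (36, 38, 11)

(36, 38, 11)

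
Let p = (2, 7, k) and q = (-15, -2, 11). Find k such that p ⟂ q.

4

p · q = 2·(-15) + 7·(-2) + k·11 = -44 + 11k
Set equal to 0: 11k = 44, so k = 4.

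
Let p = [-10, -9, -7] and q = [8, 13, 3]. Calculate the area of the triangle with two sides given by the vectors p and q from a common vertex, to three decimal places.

i: (-9)·3 - (-7)·13 = -27 - (-91) = 64
j: (-7)·8 - (-10)·3 = -56 - (-30) = -26
k: (-10)·13 - (-9)·8 = -130 - (-72) = -58
p × q = (64, -26, -58)
|p × q| = √(64² + (-26)² + (-58)²) = √8136 ≈ 90.1998
area = ½ · 90.1998 ≈ 45.100

45.100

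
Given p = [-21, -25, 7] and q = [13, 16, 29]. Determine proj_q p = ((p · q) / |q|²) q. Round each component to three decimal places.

p · q = (-21)·13 + (-25)·16 + 7·29 = -273 - 400 + 203 = -470
|q|² = 169 + 256 + 841 = 1266
proj_q p = (-470/1266) · (13, 16, 29) ≈ (-4.826, -5.940, -10.766)

(-4.826, -5.940, -10.766)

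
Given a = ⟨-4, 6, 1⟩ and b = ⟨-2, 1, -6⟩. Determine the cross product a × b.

i: 6·(-6) - 1·1 = -36 - 1 = -37
j: 1·(-2) - (-4)·(-6) = -2 - 24 = -26
k: (-4)·1 - 6·(-2) = -4 - (-12) = 8
a × b = (-37, -26, 8)

(-37, -26, 8)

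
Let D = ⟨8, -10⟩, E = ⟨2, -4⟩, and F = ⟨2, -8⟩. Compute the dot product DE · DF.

48

DE = E − D = (-6, 6)
DF = F − D = (-6, 2)
DE · DF = (-6)·(-6) + 6·2 = 36 + 12 = 48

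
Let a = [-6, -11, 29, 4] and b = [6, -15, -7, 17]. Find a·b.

a · b = (-6)·6 + (-11)·(-15) + 29·(-7) + 4·17 = -36 + 165 - 203 + 68 = -6

-6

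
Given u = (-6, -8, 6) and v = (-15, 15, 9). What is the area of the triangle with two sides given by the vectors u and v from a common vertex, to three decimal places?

133.828

i: (-8)·9 - 6·15 = -72 - 90 = -162
j: 6·(-15) - (-6)·9 = -90 - (-54) = -36
k: (-6)·15 - (-8)·(-15) = -90 - 120 = -210
u × v = (-162, -36, -210)
|u × v| = √((-162)² + (-36)² + (-210)²) = √71640 ≈ 267.6565
area = ½ · 267.6565 ≈ 133.828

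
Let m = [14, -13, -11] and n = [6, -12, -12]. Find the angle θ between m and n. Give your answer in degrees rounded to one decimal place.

20.4

m · n = 14·6 + (-13)·(-12) + (-11)·(-12) = 84 + 156 + 132 = 372
|m|² = 196 + 169 + 121 = 486,  |m| = √486 ≈ 22.045408
|n|² = 36 + 144 + 144 = 324,  |n| = √324 ≈ 18.000000
cos θ = 372 / (22.045408 · 18.000000) ≈ 0.93746
θ = arccos(0.93746) ≈ 20.4°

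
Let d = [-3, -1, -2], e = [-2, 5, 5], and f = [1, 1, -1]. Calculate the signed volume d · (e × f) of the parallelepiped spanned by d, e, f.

41

e × f:
i: 5·(-1) - 5·1 = -5 - 5 = -10
j: 5·1 - (-2)·(-1) = 5 - 2 = 3
k: (-2)·1 - 5·1 = -2 - 5 = -7
e × f = (-10, 3, -7)
d · (e × f) = (-3)·(-10) + (-1)·3 + (-2)·(-7) = 30 - 3 + 14 = 41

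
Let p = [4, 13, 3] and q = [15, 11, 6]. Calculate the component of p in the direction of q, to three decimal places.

p · q = 4·15 + 13·11 + 3·6 = 60 + 143 + 18 = 221
|q| = √(225 + 121 + 36) = √382 ≈ 19.5448
comp_q p = 221 / √382 ≈ 11.307

11.307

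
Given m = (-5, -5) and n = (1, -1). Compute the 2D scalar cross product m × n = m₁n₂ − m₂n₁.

10

(-5)·(-1) - (-5)·1 = 5 - (-5) = 10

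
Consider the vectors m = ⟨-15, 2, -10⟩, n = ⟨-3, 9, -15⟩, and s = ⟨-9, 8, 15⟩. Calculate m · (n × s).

n × s:
i: 9·15 - (-15)·8 = 135 - (-120) = 255
j: (-15)·(-9) - (-3)·15 = 135 - (-45) = 180
k: (-3)·8 - 9·(-9) = -24 - (-81) = 57
n × s = (255, 180, 57)
m · (n × s) = (-15)·255 + 2·180 + (-10)·57 = -3825 + 360 - 570 = -4035

-4035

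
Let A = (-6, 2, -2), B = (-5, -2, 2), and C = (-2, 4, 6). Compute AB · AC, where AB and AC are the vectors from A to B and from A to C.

28

AB = B − A = (1, -4, 4)
AC = C − A = (4, 2, 8)
AB · AC = 1·4 + (-4)·2 + 4·8 = 4 - 8 + 32 = 28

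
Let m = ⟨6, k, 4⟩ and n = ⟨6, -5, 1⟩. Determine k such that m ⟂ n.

m · n = 6·6 + k·(-5) + 4·1 = 40 - 5k
Set equal to 0: -5k = -40, so k = 8.

8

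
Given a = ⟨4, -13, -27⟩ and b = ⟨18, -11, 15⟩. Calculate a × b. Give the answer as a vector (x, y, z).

(-492, -546, 190)

i: (-13)·15 - (-27)·(-11) = -195 - 297 = -492
j: (-27)·18 - 4·15 = -486 - 60 = -546
k: 4·(-11) - (-13)·18 = -44 - (-234) = 190
a × b = (-492, -546, 190)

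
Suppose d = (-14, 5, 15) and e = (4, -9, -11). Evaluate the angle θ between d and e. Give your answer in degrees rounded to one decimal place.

d · e = (-14)·4 + 5·(-9) + 15·(-11) = -56 - 45 - 165 = -266
|d|² = 196 + 25 + 225 = 446,  |d| = √446 ≈ 21.118712
|e|² = 16 + 81 + 121 = 218,  |e| = √218 ≈ 14.764823
cos θ = -266 / (21.118712 · 14.764823) ≈ -0.85307
θ = arccos(-0.85307) ≈ 148.5°

148.5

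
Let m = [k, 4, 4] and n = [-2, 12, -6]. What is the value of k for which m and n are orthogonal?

12

m · n = k·(-2) + 4·12 + 4·(-6) = 24 - 2k
Set equal to 0: -2k = -24, so k = 12.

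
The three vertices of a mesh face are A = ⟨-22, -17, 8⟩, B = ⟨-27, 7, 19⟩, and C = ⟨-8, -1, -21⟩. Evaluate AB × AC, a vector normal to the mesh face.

(-872, 9, -416)

AB = (-5, 24, 11)
AC = (14, 16, -29)
i: 24·(-29) - 11·16 = -696 - 176 = -872
j: 11·14 - (-5)·(-29) = 154 - 145 = 9
k: (-5)·16 - 24·14 = -80 - 336 = -416
AB × AC = (-872, 9, -416)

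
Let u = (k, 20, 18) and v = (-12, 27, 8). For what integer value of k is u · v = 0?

u · v = k·(-12) + 20·27 + 18·8 = 684 - 12k
Set equal to 0: -12k = -684, so k = 57.

57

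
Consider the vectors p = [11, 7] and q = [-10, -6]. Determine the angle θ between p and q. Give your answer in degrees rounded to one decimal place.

p · q = 11·(-10) + 7·(-6) = -110 - 42 = -152
|p|² = 121 + 49 = 170,  |p| = √170 ≈ 13.038405
|q|² = 100 + 36 = 136,  |q| = √136 ≈ 11.661904
cos θ = -152 / (13.038405 · 11.661904) ≈ -0.99965
θ = arccos(-0.99965) ≈ 178.5°

178.5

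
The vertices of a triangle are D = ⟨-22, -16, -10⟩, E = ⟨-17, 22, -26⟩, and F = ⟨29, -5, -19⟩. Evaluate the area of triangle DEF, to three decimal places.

1020.746

DE = (5, 38, -16),  DF = (51, 11, -9)
i: 38·(-9) - (-16)·11 = -342 - (-176) = -166
j: (-16)·51 - 5·(-9) = -816 - (-45) = -771
k: 5·11 - 38·51 = 55 - 1938 = -1883
DE × DF = (-166, -771, -1883)
|DE × DF| = √4167686 ≈ 2041.4911
area = ½ · 2041.4911 ≈ 1020.746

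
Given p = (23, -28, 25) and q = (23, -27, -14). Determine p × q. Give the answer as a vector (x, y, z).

i: (-28)·(-14) - 25·(-27) = 392 - (-675) = 1067
j: 25·23 - 23·(-14) = 575 - (-322) = 897
k: 23·(-27) - (-28)·23 = -621 - (-644) = 23
p × q = (1067, 897, 23)

(1067, 897, 23)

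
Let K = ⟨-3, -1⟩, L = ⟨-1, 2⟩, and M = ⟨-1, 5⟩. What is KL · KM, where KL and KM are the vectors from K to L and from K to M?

22

KL = L − K = (2, 3)
KM = M − K = (2, 6)
KL · KM = 2·2 + 3·6 = 4 + 18 = 22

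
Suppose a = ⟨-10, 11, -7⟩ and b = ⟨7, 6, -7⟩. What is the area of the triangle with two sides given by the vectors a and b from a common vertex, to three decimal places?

92.405

i: 11·(-7) - (-7)·6 = -77 - (-42) = -35
j: (-7)·7 - (-10)·(-7) = -49 - 70 = -119
k: (-10)·6 - 11·7 = -60 - 77 = -137
a × b = (-35, -119, -137)
|a × b| = √((-35)² + (-119)² + (-137)²) = √34155 ≈ 184.8107
area = ½ · 184.8107 ≈ 92.405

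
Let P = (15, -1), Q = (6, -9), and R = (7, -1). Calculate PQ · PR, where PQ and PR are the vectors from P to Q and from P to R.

PQ = Q − P = (-9, -8)
PR = R − P = (-8, 0)
PQ · PR = (-9)·(-8) + (-8)·0 = 72 + 0 = 72

72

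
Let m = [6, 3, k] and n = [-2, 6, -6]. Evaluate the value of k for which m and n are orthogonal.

1

m · n = 6·(-2) + 3·6 + k·(-6) = 6 - 6k
Set equal to 0: -6k = -6, so k = 1.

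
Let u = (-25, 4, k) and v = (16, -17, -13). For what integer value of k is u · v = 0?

-36

u · v = (-25)·16 + 4·(-17) + k·(-13) = -468 - 13k
Set equal to 0: -13k = 468, so k = -36.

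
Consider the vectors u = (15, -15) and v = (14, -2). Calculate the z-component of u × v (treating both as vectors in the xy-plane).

180

15·(-2) - (-15)·14 = -30 - (-210) = 180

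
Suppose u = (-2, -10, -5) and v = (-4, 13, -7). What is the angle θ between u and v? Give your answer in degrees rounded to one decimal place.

120.0

u · v = (-2)·(-4) + (-10)·13 + (-5)·(-7) = 8 - 130 + 35 = -87
|u|² = 4 + 100 + 25 = 129,  |u| = √129 ≈ 11.357817
|v|² = 16 + 169 + 49 = 234,  |v| = √234 ≈ 15.297059
cos θ = -87 / (11.357817 · 15.297059) ≈ -0.50074
θ = arccos(-0.50074) ≈ 120.0°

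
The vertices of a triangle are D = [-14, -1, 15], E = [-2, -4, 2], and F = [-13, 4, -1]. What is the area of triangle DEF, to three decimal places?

110.430

DE = (12, -3, -13),  DF = (1, 5, -16)
i: (-3)·(-16) - (-13)·5 = 48 - (-65) = 113
j: (-13)·1 - 12·(-16) = -13 - (-192) = 179
k: 12·5 - (-3)·1 = 60 - (-3) = 63
DE × DF = (113, 179, 63)
|DE × DF| = √48779 ≈ 220.8597
area = ½ · 220.8597 ≈ 110.430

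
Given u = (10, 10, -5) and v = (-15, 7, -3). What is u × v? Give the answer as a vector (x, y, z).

(5, 105, 220)

i: 10·(-3) - (-5)·7 = -30 - (-35) = 5
j: (-5)·(-15) - 10·(-3) = 75 - (-30) = 105
k: 10·7 - 10·(-15) = 70 - (-150) = 220
u × v = (5, 105, 220)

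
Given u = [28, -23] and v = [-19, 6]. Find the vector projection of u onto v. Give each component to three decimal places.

(32.065, -10.126)

u · v = 28·(-19) + (-23)·6 = -532 - 138 = -670
|v|² = 361 + 36 = 397
proj_v u = (-670/397) · (-19, 6) ≈ (32.065, -10.126)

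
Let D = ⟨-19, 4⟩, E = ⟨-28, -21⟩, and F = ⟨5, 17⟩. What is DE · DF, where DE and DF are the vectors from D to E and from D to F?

-541

DE = E − D = (-9, -25)
DF = F − D = (24, 13)
DE · DF = (-9)·24 + (-25)·13 = -216 - 325 = -541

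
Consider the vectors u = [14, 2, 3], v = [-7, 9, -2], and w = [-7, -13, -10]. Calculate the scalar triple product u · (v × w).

-1274

v × w:
i: 9·(-10) - (-2)·(-13) = -90 - 26 = -116
j: (-2)·(-7) - (-7)·(-10) = 14 - 70 = -56
k: (-7)·(-13) - 9·(-7) = 91 - (-63) = 154
v × w = (-116, -56, 154)
u · (v × w) = 14·(-116) + 2·(-56) + 3·154 = -1624 - 112 + 462 = -1274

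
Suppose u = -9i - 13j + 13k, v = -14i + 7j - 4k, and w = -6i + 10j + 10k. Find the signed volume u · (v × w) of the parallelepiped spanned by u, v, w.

-4396

v × w:
i: 7·10 - (-4)·10 = 70 - (-40) = 110
j: (-4)·(-6) - (-14)·10 = 24 - (-140) = 164
k: (-14)·10 - 7·(-6) = -140 - (-42) = -98
v × w = (110, 164, -98)
u · (v × w) = (-9)·110 + (-13)·164 + 13·(-98) = -990 - 2132 - 1274 = -4396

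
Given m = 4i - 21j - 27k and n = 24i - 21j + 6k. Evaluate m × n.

(-693, -672, 420)

i: (-21)·6 - (-27)·(-21) = -126 - 567 = -693
j: (-27)·24 - 4·6 = -648 - 24 = -672
k: 4·(-21) - (-21)·24 = -84 - (-504) = 420
m × n = (-693, -672, 420)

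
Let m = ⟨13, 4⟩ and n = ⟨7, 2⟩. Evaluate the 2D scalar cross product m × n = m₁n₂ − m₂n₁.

-2

13·2 - 4·7 = 26 - 28 = -2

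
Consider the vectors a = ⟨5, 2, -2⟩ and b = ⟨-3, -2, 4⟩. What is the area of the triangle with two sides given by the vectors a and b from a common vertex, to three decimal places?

i: 2·4 - (-2)·(-2) = 8 - 4 = 4
j: (-2)·(-3) - 5·4 = 6 - 20 = -14
k: 5·(-2) - 2·(-3) = -10 - (-6) = -4
a × b = (4, -14, -4)
|a × b| = √(4² + (-14)² + (-4)²) = √228 ≈ 15.0997
area = ½ · 15.0997 ≈ 7.550

7.550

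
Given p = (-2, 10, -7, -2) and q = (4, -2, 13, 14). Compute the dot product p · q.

-147

p · q = (-2)·4 + 10·(-2) + (-7)·13 + (-2)·14 = -8 - 20 - 91 - 28 = -147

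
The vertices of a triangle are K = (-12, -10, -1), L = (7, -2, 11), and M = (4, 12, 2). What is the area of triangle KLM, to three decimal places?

199.953

KL = (19, 8, 12),  KM = (16, 22, 3)
i: 8·3 - 12·22 = 24 - 264 = -240
j: 12·16 - 19·3 = 192 - 57 = 135
k: 19·22 - 8·16 = 418 - 128 = 290
KL × KM = (-240, 135, 290)
|KL × KM| = √159925 ≈ 399.9062
area = ½ · 399.9062 ≈ 199.953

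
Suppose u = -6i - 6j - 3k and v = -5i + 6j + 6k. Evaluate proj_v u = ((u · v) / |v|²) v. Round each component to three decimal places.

u · v = (-6)·(-5) + (-6)·6 + (-3)·6 = 30 - 36 - 18 = -24
|v|² = 25 + 36 + 36 = 97
proj_v u = (-24/97) · (-5, 6, 6) ≈ (1.237, -1.485, -1.485)

(1.237, -1.485, -1.485)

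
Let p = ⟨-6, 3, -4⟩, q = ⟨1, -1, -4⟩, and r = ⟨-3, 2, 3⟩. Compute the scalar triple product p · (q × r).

1

q × r:
i: (-1)·3 - (-4)·2 = -3 - (-8) = 5
j: (-4)·(-3) - 1·3 = 12 - 3 = 9
k: 1·2 - (-1)·(-3) = 2 - 3 = -1
q × r = (5, 9, -1)
p · (q × r) = (-6)·5 + 3·9 + (-4)·(-1) = -30 + 27 + 4 = 1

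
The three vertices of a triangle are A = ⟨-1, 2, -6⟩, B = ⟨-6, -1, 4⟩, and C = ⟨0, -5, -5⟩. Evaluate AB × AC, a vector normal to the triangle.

AB = (-5, -3, 10)
AC = (1, -7, 1)
i: (-3)·1 - 10·(-7) = -3 - (-70) = 67
j: 10·1 - (-5)·1 = 10 - (-5) = 15
k: (-5)·(-7) - (-3)·1 = 35 - (-3) = 38
AB × AC = (67, 15, 38)

(67, 15, 38)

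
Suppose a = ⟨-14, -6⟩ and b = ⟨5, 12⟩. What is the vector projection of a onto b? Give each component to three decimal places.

a · b = (-14)·5 + (-6)·12 = -70 - 72 = -142
|b|² = 25 + 144 = 169
proj_b a = (-142/169) · (5, 12) ≈ (-4.201, -10.083)

(-4.201, -10.083)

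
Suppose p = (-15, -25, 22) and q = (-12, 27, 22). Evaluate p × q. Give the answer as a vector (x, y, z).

(-1144, 66, -705)

i: (-25)·22 - 22·27 = -550 - 594 = -1144
j: 22·(-12) - (-15)·22 = -264 - (-330) = 66
k: (-15)·27 - (-25)·(-12) = -405 - 300 = -705
p × q = (-1144, 66, -705)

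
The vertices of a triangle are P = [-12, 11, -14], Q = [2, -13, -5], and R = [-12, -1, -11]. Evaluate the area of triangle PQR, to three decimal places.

PQ = (14, -24, 9),  PR = (0, -12, 3)
i: (-24)·3 - 9·(-12) = -72 - (-108) = 36
j: 9·0 - 14·3 = 0 - 42 = -42
k: 14·(-12) - (-24)·0 = -168 - 0 = -168
PQ × PR = (36, -42, -168)
|PQ × PR| = √31284 ≈ 176.8728
area = ½ · 176.8728 ≈ 88.436

88.436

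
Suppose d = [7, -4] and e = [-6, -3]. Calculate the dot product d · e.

d · e = 7·(-6) + (-4)·(-3) = -42 + 12 = -30

-30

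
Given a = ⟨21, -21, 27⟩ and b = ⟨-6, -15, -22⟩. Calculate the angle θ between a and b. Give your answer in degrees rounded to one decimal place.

a · b = 21·(-6) + (-21)·(-15) + 27·(-22) = -126 + 315 - 594 = -405
|a|² = 441 + 441 + 729 = 1611,  |a| = √1611 ≈ 40.137264
|b|² = 36 + 225 + 484 = 745,  |b| = √745 ≈ 27.294688
cos θ = -405 / (40.137264 · 27.294688) ≈ -0.36968
θ = arccos(-0.36968) ≈ 111.7°

111.7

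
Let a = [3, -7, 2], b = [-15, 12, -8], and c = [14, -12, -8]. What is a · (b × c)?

b × c:
i: 12·(-8) - (-8)·(-12) = -96 - 96 = -192
j: (-8)·14 - (-15)·(-8) = -112 - 120 = -232
k: (-15)·(-12) - 12·14 = 180 - 168 = 12
b × c = (-192, -232, 12)
a · (b × c) = 3·(-192) + (-7)·(-232) + 2·12 = -576 + 1624 + 24 = 1072

1072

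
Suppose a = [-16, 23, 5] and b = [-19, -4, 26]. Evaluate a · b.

342

a · b = (-16)·(-19) + 23·(-4) + 5·26 = 304 - 92 + 130 = 342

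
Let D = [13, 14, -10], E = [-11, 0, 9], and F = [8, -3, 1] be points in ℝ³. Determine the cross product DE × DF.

DE = (-24, -14, 19)
DF = (-5, -17, 11)
i: (-14)·11 - 19·(-17) = -154 - (-323) = 169
j: 19·(-5) - (-24)·11 = -95 - (-264) = 169
k: (-24)·(-17) - (-14)·(-5) = 408 - 70 = 338
DE × DF = (169, 169, 338)

(169, 169, 338)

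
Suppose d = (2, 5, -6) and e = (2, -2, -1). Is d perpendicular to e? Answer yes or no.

d · e = 2·2 + 5·(-2) + (-6)·(-1) = 4 - 10 + 6 = 0
Zero, so the vectors are orthogonal.

yes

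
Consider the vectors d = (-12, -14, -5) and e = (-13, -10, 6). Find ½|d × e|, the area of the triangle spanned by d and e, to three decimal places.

100.709

i: (-14)·6 - (-5)·(-10) = -84 - 50 = -134
j: (-5)·(-13) - (-12)·6 = 65 - (-72) = 137
k: (-12)·(-10) - (-14)·(-13) = 120 - 182 = -62
d × e = (-134, 137, -62)
|d × e| = √((-134)² + 137² + (-62)²) = √40569 ≈ 201.4175
area = ½ · 201.4175 ≈ 100.709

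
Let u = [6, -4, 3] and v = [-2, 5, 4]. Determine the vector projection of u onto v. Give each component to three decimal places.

(0.889, -2.222, -1.778)

u · v = 6·(-2) + (-4)·5 + 3·4 = -12 - 20 + 12 = -20
|v|² = 4 + 25 + 16 = 45
proj_v u = (-20/45) · (-2, 5, 4) ≈ (0.889, -2.222, -1.778)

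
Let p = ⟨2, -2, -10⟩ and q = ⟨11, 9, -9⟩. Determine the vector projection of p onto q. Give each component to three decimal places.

p · q = 2·11 + (-2)·9 + (-10)·(-9) = 22 - 18 + 90 = 94
|q|² = 121 + 81 + 81 = 283
proj_q p = (94/283) · (11, 9, -9) ≈ (3.654, 2.989, -2.989)

(3.654, 2.989, -2.989)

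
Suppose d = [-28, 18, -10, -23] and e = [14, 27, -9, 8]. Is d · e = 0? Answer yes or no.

d · e = (-28)·14 + 18·27 + (-10)·(-9) + (-23)·8 = -392 + 486 + 90 - 184 = 0
Zero, so the vectors are orthogonal.

yes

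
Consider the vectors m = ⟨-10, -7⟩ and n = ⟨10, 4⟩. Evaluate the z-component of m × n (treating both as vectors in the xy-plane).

(-10)·4 - (-7)·10 = -40 - (-70) = 30

30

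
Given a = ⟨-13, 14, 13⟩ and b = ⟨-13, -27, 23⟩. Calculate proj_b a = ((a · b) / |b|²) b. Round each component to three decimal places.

(-0.820, -1.703, 1.451)

a · b = (-13)·(-13) + 14·(-27) + 13·23 = 169 - 378 + 299 = 90
|b|² = 169 + 729 + 529 = 1427
proj_b a = (90/1427) · (-13, -27, 23) ≈ (-0.820, -1.703, 1.451)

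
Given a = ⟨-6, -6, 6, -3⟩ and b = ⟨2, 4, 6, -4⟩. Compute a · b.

a · b = (-6)·2 + (-6)·4 + 6·6 + (-3)·(-4) = -12 - 24 + 36 + 12 = 12

12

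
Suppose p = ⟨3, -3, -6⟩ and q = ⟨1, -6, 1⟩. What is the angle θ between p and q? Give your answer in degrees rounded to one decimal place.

p · q = 3·1 + (-3)·(-6) + (-6)·1 = 3 + 18 - 6 = 15
|p|² = 9 + 9 + 36 = 54,  |p| = √54 ≈ 7.348469
|q|² = 1 + 36 + 1 = 38,  |q| = √38 ≈ 6.164414
cos θ = 15 / (7.348469 · 6.164414) ≈ 0.33113
θ = arccos(0.33113) ≈ 70.7°

70.7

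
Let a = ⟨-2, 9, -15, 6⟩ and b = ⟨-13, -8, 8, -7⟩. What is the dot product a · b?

-208

a · b = (-2)·(-13) + 9·(-8) + (-15)·8 + 6·(-7) = 26 - 72 - 120 - 42 = -208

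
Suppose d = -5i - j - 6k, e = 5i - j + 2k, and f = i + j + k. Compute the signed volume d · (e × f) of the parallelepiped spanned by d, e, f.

-18

e × f:
i: (-1)·1 - 2·1 = -1 - 2 = -3
j: 2·1 - 5·1 = 2 - 5 = -3
k: 5·1 - (-1)·1 = 5 - (-1) = 6
e × f = (-3, -3, 6)
d · (e × f) = (-5)·(-3) + (-1)·(-3) + (-6)·6 = 15 + 3 - 36 = -18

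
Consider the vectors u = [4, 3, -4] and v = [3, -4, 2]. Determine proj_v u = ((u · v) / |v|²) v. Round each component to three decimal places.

(-0.828, 1.103, -0.552)

u · v = 4·3 + 3·(-4) + (-4)·2 = 12 - 12 - 8 = -8
|v|² = 9 + 16 + 4 = 29
proj_v u = (-8/29) · (3, -4, 2) ≈ (-0.828, 1.103, -0.552)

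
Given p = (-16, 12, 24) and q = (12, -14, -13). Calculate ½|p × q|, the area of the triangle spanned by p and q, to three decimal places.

i: 12·(-13) - 24·(-14) = -156 - (-336) = 180
j: 24·12 - (-16)·(-13) = 288 - 208 = 80
k: (-16)·(-14) - 12·12 = 224 - 144 = 80
p × q = (180, 80, 80)
|p × q| = √(180² + 80² + 80²) = √45200 ≈ 212.6029
area = ½ · 212.6029 ≈ 106.301

106.301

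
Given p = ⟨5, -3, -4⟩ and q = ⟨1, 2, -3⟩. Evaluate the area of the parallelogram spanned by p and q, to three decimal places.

24.062

i: (-3)·(-3) - (-4)·2 = 9 - (-8) = 17
j: (-4)·1 - 5·(-3) = -4 - (-15) = 11
k: 5·2 - (-3)·1 = 10 - (-3) = 13
p × q = (17, 11, 13)
|p × q| = √(17² + 11² + 13²) = √579 ≈ 24.0624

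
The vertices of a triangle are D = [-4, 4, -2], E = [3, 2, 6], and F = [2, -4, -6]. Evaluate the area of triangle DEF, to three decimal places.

DE = (7, -2, 8),  DF = (6, -8, -4)
i: (-2)·(-4) - 8·(-8) = 8 - (-64) = 72
j: 8·6 - 7·(-4) = 48 - (-28) = 76
k: 7·(-8) - (-2)·6 = -56 - (-12) = -44
DE × DF = (72, 76, -44)
|DE × DF| = √12896 ≈ 113.5606
area = ½ · 113.5606 ≈ 56.780

56.780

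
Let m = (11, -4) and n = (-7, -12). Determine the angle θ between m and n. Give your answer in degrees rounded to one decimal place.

100.3

m · n = 11·(-7) + (-4)·(-12) = -77 + 48 = -29
|m|² = 121 + 16 = 137,  |m| = √137 ≈ 11.704700
|n|² = 49 + 144 = 193,  |n| = √193 ≈ 13.892444
cos θ = -29 / (11.704700 · 13.892444) ≈ -0.17834
θ = arccos(-0.17834) ≈ 100.3°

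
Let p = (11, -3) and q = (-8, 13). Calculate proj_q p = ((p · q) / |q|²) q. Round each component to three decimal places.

(4.361, -7.086)

p · q = 11·(-8) + (-3)·13 = -88 - 39 = -127
|q|² = 64 + 169 = 233
proj_q p = (-127/233) · (-8, 13) ≈ (4.361, -7.086)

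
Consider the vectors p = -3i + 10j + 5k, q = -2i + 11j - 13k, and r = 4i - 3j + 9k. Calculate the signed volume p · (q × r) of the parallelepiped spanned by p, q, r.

q × r:
i: 11·9 - (-13)·(-3) = 99 - 39 = 60
j: (-13)·4 - (-2)·9 = -52 - (-18) = -34
k: (-2)·(-3) - 11·4 = 6 - 44 = -38
q × r = (60, -34, -38)
p · (q × r) = (-3)·60 + 10·(-34) + 5·(-38) = -180 - 340 - 190 = -710

-710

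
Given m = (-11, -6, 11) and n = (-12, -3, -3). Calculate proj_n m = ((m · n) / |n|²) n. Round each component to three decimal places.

m · n = (-11)·(-12) + (-6)·(-3) + 11·(-3) = 132 + 18 - 33 = 117
|n|² = 144 + 9 + 9 = 162
proj_n m = (117/162) · (-12, -3, -3) ≈ (-8.667, -2.167, -2.167)

(-8.667, -2.167, -2.167)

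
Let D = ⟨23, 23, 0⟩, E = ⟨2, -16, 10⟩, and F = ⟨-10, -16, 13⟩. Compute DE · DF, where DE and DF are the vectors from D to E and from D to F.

DE = E − D = (-21, -39, 10)
DF = F − D = (-33, -39, 13)
DE · DF = (-21)·(-33) + (-39)·(-39) + 10·13 = 693 + 1521 + 130 = 2344

2344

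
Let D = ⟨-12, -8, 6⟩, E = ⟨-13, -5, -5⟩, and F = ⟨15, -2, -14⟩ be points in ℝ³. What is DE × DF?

DE = (-1, 3, -11)
DF = (27, 6, -20)
i: 3·(-20) - (-11)·6 = -60 - (-66) = 6
j: (-11)·27 - (-1)·(-20) = -297 - 20 = -317
k: (-1)·6 - 3·27 = -6 - 81 = -87
DE × DF = (6, -317, -87)

(6, -317, -87)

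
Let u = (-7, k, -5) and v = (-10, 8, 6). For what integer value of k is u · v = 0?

u · v = (-7)·(-10) + k·8 + (-5)·6 = 40 + 8k
Set equal to 0: 8k = -40, so k = -5.

-5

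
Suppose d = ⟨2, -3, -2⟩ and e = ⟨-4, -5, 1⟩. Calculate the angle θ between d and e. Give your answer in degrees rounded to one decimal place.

79.2

d · e = 2·(-4) + (-3)·(-5) + (-2)·1 = -8 + 15 - 2 = 5
|d|² = 4 + 9 + 4 = 17,  |d| = √17 ≈ 4.123106
|e|² = 16 + 25 + 1 = 42,  |e| = √42 ≈ 6.480741
cos θ = 5 / (4.123106 · 6.480741) ≈ 0.18712
θ = arccos(0.18712) ≈ 79.2°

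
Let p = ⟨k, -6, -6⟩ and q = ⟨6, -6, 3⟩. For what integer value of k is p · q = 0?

p · q = k·6 + (-6)·(-6) + (-6)·3 = 18 + 6k
Set equal to 0: 6k = -18, so k = -3.

-3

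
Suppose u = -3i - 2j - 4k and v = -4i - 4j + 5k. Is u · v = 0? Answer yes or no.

u · v = (-3)·(-4) + (-2)·(-4) + (-4)·5 = 12 + 8 - 20 = 0
Zero, so the vectors are orthogonal.

yes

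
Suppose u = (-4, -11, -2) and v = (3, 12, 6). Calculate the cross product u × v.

(-42, 18, -15)

i: (-11)·6 - (-2)·12 = -66 - (-24) = -42
j: (-2)·3 - (-4)·6 = -6 - (-24) = 18
k: (-4)·12 - (-11)·3 = -48 - (-33) = -15
u × v = (-42, 18, -15)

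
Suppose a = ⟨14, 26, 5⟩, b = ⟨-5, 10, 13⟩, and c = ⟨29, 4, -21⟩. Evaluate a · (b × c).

b × c:
i: 10·(-21) - 13·4 = -210 - 52 = -262
j: 13·29 - (-5)·(-21) = 377 - 105 = 272
k: (-5)·4 - 10·29 = -20 - 290 = -310
b × c = (-262, 272, -310)
a · (b × c) = 14·(-262) + 26·272 + 5·(-310) = -3668 + 7072 - 1550 = 1854

1854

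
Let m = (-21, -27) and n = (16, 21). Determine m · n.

m · n = (-21)·16 + (-27)·21 = -336 - 567 = -903

-903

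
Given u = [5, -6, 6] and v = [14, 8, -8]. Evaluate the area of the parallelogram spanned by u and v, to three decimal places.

i: (-6)·(-8) - 6·8 = 48 - 48 = 0
j: 6·14 - 5·(-8) = 84 - (-40) = 124
k: 5·8 - (-6)·14 = 40 - (-84) = 124
u × v = (0, 124, 124)
|u × v| = √(0² + 124² + 124²) = √30752 ≈ 175.3625

175.362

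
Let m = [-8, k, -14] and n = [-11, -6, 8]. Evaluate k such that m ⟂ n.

-4

m · n = (-8)·(-11) + k·(-6) + (-14)·8 = -24 - 6k
Set equal to 0: -6k = 24, so k = -4.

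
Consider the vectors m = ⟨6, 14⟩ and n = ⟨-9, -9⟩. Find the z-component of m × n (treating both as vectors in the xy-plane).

72

6·(-9) - 14·(-9) = -54 - (-126) = 72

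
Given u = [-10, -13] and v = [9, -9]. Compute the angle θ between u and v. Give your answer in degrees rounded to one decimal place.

82.6

u · v = (-10)·9 + (-13)·(-9) = -90 + 117 = 27
|u|² = 100 + 169 = 269,  |u| = √269 ≈ 16.401219
|v|² = 81 + 81 = 162,  |v| = √162 ≈ 12.727922
cos θ = 27 / (16.401219 · 12.727922) ≈ 0.12934
θ = arccos(0.12934) ≈ 82.6°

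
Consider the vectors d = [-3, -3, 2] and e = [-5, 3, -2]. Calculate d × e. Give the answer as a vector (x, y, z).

i: (-3)·(-2) - 2·3 = 6 - 6 = 0
j: 2·(-5) - (-3)·(-2) = -10 - 6 = -16
k: (-3)·3 - (-3)·(-5) = -9 - 15 = -24
d × e = (0, -16, -24)

(0, -16, -24)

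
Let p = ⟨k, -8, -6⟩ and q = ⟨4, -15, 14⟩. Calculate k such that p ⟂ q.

-9

p · q = k·4 + (-8)·(-15) + (-6)·14 = 36 + 4k
Set equal to 0: 4k = -36, so k = -9.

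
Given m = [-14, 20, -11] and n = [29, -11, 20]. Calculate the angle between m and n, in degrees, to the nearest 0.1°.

148.9

m · n = (-14)·29 + 20·(-11) + (-11)·20 = -406 - 220 - 220 = -846
|m|² = 196 + 400 + 121 = 717,  |m| = √717 ≈ 26.776856
|n|² = 841 + 121 + 400 = 1362,  |n| = √1362 ≈ 36.905284
cos θ = -846 / (26.776856 · 36.905284) ≈ -0.85610
θ = arccos(-0.85610) ≈ 148.9°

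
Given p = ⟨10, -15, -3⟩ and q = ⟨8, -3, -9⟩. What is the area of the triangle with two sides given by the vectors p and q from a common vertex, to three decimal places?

i: (-15)·(-9) - (-3)·(-3) = 135 - 9 = 126
j: (-3)·8 - 10·(-9) = -24 - (-90) = 66
k: 10·(-3) - (-15)·8 = -30 - (-120) = 90
p × q = (126, 66, 90)
|p × q| = √(126² + 66² + 90²) = √28332 ≈ 168.3211
area = ½ · 168.3211 ≈ 84.161

84.161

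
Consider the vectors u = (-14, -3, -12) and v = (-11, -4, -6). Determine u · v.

u · v = (-14)·(-11) + (-3)·(-4) + (-12)·(-6) = 154 + 12 + 72 = 238

238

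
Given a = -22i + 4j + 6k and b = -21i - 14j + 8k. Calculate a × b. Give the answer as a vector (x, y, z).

(116, 50, 392)

i: 4·8 - 6·(-14) = 32 - (-84) = 116
j: 6·(-21) - (-22)·8 = -126 - (-176) = 50
k: (-22)·(-14) - 4·(-21) = 308 - (-84) = 392
a × b = (116, 50, 392)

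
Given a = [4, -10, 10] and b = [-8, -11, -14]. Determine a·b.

-62

a · b = 4·(-8) + (-10)·(-11) + 10·(-14) = -32 + 110 - 140 = -62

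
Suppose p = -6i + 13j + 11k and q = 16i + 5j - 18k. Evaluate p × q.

(-289, 68, -238)

i: 13·(-18) - 11·5 = -234 - 55 = -289
j: 11·16 - (-6)·(-18) = 176 - 108 = 68
k: (-6)·5 - 13·16 = -30 - 208 = -238
p × q = (-289, 68, -238)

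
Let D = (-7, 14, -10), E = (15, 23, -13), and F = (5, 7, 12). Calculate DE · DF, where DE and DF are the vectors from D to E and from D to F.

135

DE = E − D = (22, 9, -3)
DF = F − D = (12, -7, 22)
DE · DF = 22·12 + 9·(-7) + (-3)·22 = 264 - 63 - 66 = 135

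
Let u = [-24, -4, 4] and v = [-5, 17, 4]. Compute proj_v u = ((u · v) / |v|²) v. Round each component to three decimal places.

u · v = (-24)·(-5) + (-4)·17 + 4·4 = 120 - 68 + 16 = 68
|v|² = 25 + 289 + 16 = 330
proj_v u = (68/330) · (-5, 17, 4) ≈ (-1.030, 3.503, 0.824)

(-1.030, 3.503, 0.824)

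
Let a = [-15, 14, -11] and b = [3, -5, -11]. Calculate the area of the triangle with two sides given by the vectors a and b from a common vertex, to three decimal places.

144.891

i: 14·(-11) - (-11)·(-5) = -154 - 55 = -209
j: (-11)·3 - (-15)·(-11) = -33 - 165 = -198
k: (-15)·(-5) - 14·3 = 75 - 42 = 33
a × b = (-209, -198, 33)
|a × b| = √((-209)² + (-198)² + 33²) = √83974 ≈ 289.7827
area = ½ · 289.7827 ≈ 144.891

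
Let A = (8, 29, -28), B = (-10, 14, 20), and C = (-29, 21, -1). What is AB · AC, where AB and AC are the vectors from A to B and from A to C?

AB = B − A = (-18, -15, 48)
AC = C − A = (-37, -8, 27)
AB · AC = (-18)·(-37) + (-15)·(-8) + 48·27 = 666 + 120 + 1296 = 2082

2082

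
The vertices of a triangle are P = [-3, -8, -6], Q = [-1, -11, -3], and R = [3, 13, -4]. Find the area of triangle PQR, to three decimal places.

46.252

PQ = (2, -3, 3),  PR = (6, 21, 2)
i: (-3)·2 - 3·21 = -6 - 63 = -69
j: 3·6 - 2·2 = 18 - 4 = 14
k: 2·21 - (-3)·6 = 42 - (-18) = 60
PQ × PR = (-69, 14, 60)
|PQ × PR| = √8557 ≈ 92.5041
area = ½ · 92.5041 ≈ 46.252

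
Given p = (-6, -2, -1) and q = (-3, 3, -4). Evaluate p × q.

(11, -21, -24)

i: (-2)·(-4) - (-1)·3 = 8 - (-3) = 11
j: (-1)·(-3) - (-6)·(-4) = 3 - 24 = -21
k: (-6)·3 - (-2)·(-3) = -18 - 6 = -24
p × q = (11, -21, -24)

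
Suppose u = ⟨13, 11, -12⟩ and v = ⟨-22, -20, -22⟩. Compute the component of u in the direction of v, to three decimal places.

u · v = 13·(-22) + 11·(-20) + (-12)·(-22) = -286 - 220 + 264 = -242
|v| = √(484 + 400 + 484) = √1368 ≈ 36.9865
comp_v u = -242 / √1368 ≈ -6.543

-6.543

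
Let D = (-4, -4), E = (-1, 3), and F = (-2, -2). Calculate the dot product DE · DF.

DE = E − D = (3, 7)
DF = F − D = (2, 2)
DE · DF = 3·2 + 7·2 = 6 + 14 = 20

20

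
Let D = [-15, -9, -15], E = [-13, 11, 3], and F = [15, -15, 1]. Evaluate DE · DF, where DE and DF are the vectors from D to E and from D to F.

DE = E − D = (2, 20, 18)
DF = F − D = (30, -6, 16)
DE · DF = 2·30 + 20·(-6) + 18·16 = 60 - 120 + 288 = 228

228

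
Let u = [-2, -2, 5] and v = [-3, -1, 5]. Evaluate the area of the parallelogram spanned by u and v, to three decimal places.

i: (-2)·5 - 5·(-1) = -10 - (-5) = -5
j: 5·(-3) - (-2)·5 = -15 - (-10) = -5
k: (-2)·(-1) - (-2)·(-3) = 2 - 6 = -4
u × v = (-5, -5, -4)
|u × v| = √((-5)² + (-5)² + (-4)²) = √66 ≈ 8.1240

8.124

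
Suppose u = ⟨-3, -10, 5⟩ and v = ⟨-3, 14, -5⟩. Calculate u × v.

i: (-10)·(-5) - 5·14 = 50 - 70 = -20
j: 5·(-3) - (-3)·(-5) = -15 - 15 = -30
k: (-3)·14 - (-10)·(-3) = -42 - 30 = -72
u × v = (-20, -30, -72)

(-20, -30, -72)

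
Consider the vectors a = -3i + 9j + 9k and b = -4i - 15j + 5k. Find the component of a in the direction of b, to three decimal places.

-4.782

a · b = (-3)·(-4) + 9·(-15) + 9·5 = 12 - 135 + 45 = -78
|b| = √(16 + 225 + 25) = √266 ≈ 16.3095
comp_b a = -78 / √266 ≈ -4.782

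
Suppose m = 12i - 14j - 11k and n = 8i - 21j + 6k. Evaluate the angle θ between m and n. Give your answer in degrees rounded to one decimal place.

49.6

m · n = 12·8 + (-14)·(-21) + (-11)·6 = 96 + 294 - 66 = 324
|m|² = 144 + 196 + 121 = 461,  |m| = √461 ≈ 21.470911
|n|² = 64 + 441 + 36 = 541,  |n| = √541 ≈ 23.259407
cos θ = 324 / (21.470911 · 23.259407) ≈ 0.64878
θ = arccos(0.64878) ≈ 49.6°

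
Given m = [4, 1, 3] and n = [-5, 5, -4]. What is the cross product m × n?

i: 1·(-4) - 3·5 = -4 - 15 = -19
j: 3·(-5) - 4·(-4) = -15 - (-16) = 1
k: 4·5 - 1·(-5) = 20 - (-5) = 25
m × n = (-19, 1, 25)

(-19, 1, 25)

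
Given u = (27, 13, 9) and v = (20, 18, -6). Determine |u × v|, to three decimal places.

i: 13·(-6) - 9·18 = -78 - 162 = -240
j: 9·20 - 27·(-6) = 180 - (-162) = 342
k: 27·18 - 13·20 = 486 - 260 = 226
u × v = (-240, 342, 226)
|u × v| = √((-240)² + 342² + 226²) = √225640 ≈ 475.0158

475.016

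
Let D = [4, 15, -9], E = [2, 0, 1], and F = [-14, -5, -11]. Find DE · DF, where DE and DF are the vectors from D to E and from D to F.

316

DE = E − D = (-2, -15, 10)
DF = F − D = (-18, -20, -2)
DE · DF = (-2)·(-18) + (-15)·(-20) + 10·(-2) = 36 + 300 - 20 = 316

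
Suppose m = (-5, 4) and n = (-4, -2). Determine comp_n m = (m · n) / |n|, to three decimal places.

m · n = (-5)·(-4) + 4·(-2) = 20 - 8 = 12
|n| = √(16 + 4) = √20 ≈ 4.4721
comp_n m = 12 / √20 ≈ 2.683

2.683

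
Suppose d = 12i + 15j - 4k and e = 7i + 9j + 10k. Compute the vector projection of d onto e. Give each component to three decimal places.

(5.448, 7.004, 7.783)

d · e = 12·7 + 15·9 + (-4)·10 = 84 + 135 - 40 = 179
|e|² = 49 + 81 + 100 = 230
proj_e d = (179/230) · (7, 9, 10) ≈ (5.448, 7.004, 7.783)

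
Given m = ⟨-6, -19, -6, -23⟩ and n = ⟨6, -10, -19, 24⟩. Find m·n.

m · n = (-6)·6 + (-19)·(-10) + (-6)·(-19) + (-23)·24 = -36 + 190 + 114 - 552 = -284

-284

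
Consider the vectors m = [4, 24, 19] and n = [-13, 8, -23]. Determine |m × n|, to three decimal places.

798.735

i: 24·(-23) - 19·8 = -552 - 152 = -704
j: 19·(-13) - 4·(-23) = -247 - (-92) = -155
k: 4·8 - 24·(-13) = 32 - (-312) = 344
m × n = (-704, -155, 344)
|m × n| = √((-704)² + (-155)² + 344²) = √637977 ≈ 798.7346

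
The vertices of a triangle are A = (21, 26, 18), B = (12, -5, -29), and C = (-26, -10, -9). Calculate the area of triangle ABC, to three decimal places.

1212.422

AB = (-9, -31, -47),  AC = (-47, -36, -27)
i: (-31)·(-27) - (-47)·(-36) = 837 - 1692 = -855
j: (-47)·(-47) - (-9)·(-27) = 2209 - 243 = 1966
k: (-9)·(-36) - (-31)·(-47) = 324 - 1457 = -1133
AB × AC = (-855, 1966, -1133)
|AB × AC| = √5879870 ≈ 2424.8443
area = ½ · 2424.8443 ≈ 1212.422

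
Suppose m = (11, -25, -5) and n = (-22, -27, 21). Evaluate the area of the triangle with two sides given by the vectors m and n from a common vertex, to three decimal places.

540.289

i: (-25)·21 - (-5)·(-27) = -525 - 135 = -660
j: (-5)·(-22) - 11·21 = 110 - 231 = -121
k: 11·(-27) - (-25)·(-22) = -297 - 550 = -847
m × n = (-660, -121, -847)
|m × n| = √((-660)² + (-121)² + (-847)²) = √1167650 ≈ 1080.5785
area = ½ · 1080.5785 ≈ 540.289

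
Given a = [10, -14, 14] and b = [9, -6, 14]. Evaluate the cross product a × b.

(-112, -14, 66)

i: (-14)·14 - 14·(-6) = -196 - (-84) = -112
j: 14·9 - 10·14 = 126 - 140 = -14
k: 10·(-6) - (-14)·9 = -60 - (-126) = 66
a × b = (-112, -14, 66)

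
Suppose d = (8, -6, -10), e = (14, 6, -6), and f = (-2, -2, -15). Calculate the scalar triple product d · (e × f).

e × f:
i: 6·(-15) - (-6)·(-2) = -90 - 12 = -102
j: (-6)·(-2) - 14·(-15) = 12 - (-210) = 222
k: 14·(-2) - 6·(-2) = -28 - (-12) = -16
e × f = (-102, 222, -16)
d · (e × f) = 8·(-102) + (-6)·222 + (-10)·(-16) = -816 - 1332 + 160 = -1988

-1988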